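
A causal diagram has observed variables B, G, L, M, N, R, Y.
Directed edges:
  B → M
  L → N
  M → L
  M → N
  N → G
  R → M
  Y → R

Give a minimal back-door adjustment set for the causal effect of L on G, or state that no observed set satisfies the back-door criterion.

L→G: minimal back-door set {M}.

desc(L)\{L}={G,N}; candidates ⊆ {B,M,R,Y}.
size 0: {}; under {} L still reaches {B,G,M,N,R,Y} ∋ G.
{M}: L⊥G given {M} in G with L→· removed — back-door holds.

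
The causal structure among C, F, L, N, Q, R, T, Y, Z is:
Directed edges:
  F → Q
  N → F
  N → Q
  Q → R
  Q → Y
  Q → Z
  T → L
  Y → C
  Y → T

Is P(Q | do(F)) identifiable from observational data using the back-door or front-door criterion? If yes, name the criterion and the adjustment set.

P(Q|do(F)): backdoor, adjust for {N}.

desc(F)\{F}={C,L,Q,R,T,Y,Z}; candidates ⊆ {N}.
size 0: {}; under {} F still reaches {C,L,N,Q,R,T,Y,Z} ∋ Q.
{N}: F⊥Q given {N} in G with F→· removed — back-door holds.
P(Q|do(F)) = Σ_{N} P(Q|F,N)·P(N).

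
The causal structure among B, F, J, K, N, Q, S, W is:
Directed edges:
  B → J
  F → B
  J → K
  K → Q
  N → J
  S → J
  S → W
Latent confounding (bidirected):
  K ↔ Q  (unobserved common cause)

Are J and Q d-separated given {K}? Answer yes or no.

Bayes-Ball from J | {K} reaches {B,F,N,Q,S,W}.
Q ∈ reach(J|{K}) ⇒ J ⊥̸ Q | {K}.

No — J and Q are d-connected given {K}.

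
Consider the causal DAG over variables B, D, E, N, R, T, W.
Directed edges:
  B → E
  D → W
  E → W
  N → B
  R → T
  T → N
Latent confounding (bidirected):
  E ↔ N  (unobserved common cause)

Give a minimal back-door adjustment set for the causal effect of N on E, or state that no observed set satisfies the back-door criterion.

N→E: no observed back-door set.

desc(N)\{N}={B,E,W}; candidates ⊆ {D,R,T}.
N↔E: latent back-door arc(s) into N.
size 0: {}; under {} N still reaches {E,R,T,W} ∋ E.
size 1: {D}, {R}, {T}; under {D} N still reaches {E,R,T,W} ∋ E.
size 2: {D,R}, {D,T}, {R,T}; under {D,R} N still reaches {E,T,W} ∋ E.
N↔E cannot be blocked by any observed set — no back-door set.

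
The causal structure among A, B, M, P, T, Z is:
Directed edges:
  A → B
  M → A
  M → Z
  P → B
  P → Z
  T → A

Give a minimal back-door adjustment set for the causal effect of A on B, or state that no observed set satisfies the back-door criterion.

desc(A)\{A}={B}; candidates ⊆ {M,P,T,Z}.
∅: A⊥B given ∅ in G with A→· removed — back-door holds.

A→B: minimal back-door set ∅.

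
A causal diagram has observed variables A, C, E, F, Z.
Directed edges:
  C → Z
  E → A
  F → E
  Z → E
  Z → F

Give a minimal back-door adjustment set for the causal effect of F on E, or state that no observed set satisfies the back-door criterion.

desc(F)\{F}={A,E}; candidates ⊆ {C,Z}.
size 0: {}; under {} F still reaches {A,C,E,Z} ∋ E.
{Z}: F⊥E given {Z} in G with F→· removed — back-door holds.

F→E: minimal back-door set {Z}.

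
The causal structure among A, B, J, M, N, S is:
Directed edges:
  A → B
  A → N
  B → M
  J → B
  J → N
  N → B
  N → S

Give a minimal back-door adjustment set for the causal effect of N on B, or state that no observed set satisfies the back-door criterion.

N→B: minimal back-door set {A, J}.

desc(N)\{N}={B,M,S}; candidates ⊆ {A,J}.
size 0: {}; under {} N still reaches {A,B,J,M} ∋ B.
size 1: {A}, {J}; under {A} N still reaches {B,J,M} ∋ B.
{A,J}: N⊥B given {A,J} in G with N→· removed — back-door holds.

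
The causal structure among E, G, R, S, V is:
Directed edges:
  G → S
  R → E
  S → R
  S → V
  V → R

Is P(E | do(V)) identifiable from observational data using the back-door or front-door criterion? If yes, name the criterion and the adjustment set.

desc(V)\{V}={E,R}; candidates ⊆ {G,S}.
size 0: {}; under {} V still reaches {E,G,R,S} ∋ E.
{S}: V⊥E given {S} in G with V→· removed — back-door holds.
P(E|do(V)) = Σ_{S} P(E|V,S)·P(S).

P(E|do(V)): backdoor, adjust for {S}.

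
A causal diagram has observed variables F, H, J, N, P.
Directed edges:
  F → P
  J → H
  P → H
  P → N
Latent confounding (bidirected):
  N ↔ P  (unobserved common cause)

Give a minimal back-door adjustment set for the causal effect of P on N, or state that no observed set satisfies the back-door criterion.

P→N: no observed back-door set.

desc(P)\{P}={H,N}; candidates ⊆ {F,J}.
P↔N: latent back-door arc(s) into P.
size 0: {}; under {} P still reaches {F,N} ∋ N.
size 1: {F}, {J}; under {F} P still reaches {N} ∋ N.
size 2: {F,J}; under {F,J} P still reaches {N} ∋ N.
P↔N cannot be blocked by any observed set — no back-door set.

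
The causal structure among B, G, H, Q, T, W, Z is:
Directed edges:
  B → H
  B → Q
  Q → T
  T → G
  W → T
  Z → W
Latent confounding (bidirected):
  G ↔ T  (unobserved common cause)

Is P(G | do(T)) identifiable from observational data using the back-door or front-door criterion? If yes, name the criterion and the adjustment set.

desc(T)\{T}={G}; candidates ⊆ {B,H,Q,W,Z}.
T↔G: latent back-door arc(s) into T.
size 0: {}; under {} T still reaches {B,G,H,Q,W,Z} ∋ G.
size 1: {B}, {H}, {Q} …(+2); under {B} T still reaches {G,Q,W,Z} ∋ G.
size 2: {B,H}, {B,Q}, {B,W} …(+7); under {B,H} T still reaches {G,Q,W,Z} ∋ G.
T↔G cannot be blocked by any observed set — no back-door set.
No mediator lies on a directed T→…→G path.
Neither criterion identifies P(G|do(T)) in this graph.

P(G|do(T)): not identifiable (no BD/FD set).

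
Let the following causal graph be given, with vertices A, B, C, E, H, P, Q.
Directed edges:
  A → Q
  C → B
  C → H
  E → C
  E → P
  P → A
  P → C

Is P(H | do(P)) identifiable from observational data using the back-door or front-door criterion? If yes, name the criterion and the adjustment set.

P(H|do(P)): backdoor, adjust for {E}.

desc(P)\{P}={A,B,C,H,Q}; candidates ⊆ {E}.
size 0: {}; under {} P still reaches {B,C,E,H} ∋ H.
{E}: P⊥H given {E} in G with P→· removed — back-door holds.
P(H|do(P)) = Σ_{E} P(H|P,E)·P(E).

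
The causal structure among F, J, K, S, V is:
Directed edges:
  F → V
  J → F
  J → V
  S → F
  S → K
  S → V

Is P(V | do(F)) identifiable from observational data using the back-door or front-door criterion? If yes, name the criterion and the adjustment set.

desc(F)\{F}={V}; candidates ⊆ {J,K,S}.
size 0: {}; under {} F still reaches {J,K,S,V} ∋ V.
size 1: {J}, {K}, {S}; under {J} F still reaches {K,S,V} ∋ V.
{J,S}: F⊥V given {J,S} in G with F→· removed — back-door holds.
P(V|do(F)) = Σ_{J,S} P(V|F,J,S)·P(J,S).

P(V|do(F)): backdoor, adjust for {J, S}.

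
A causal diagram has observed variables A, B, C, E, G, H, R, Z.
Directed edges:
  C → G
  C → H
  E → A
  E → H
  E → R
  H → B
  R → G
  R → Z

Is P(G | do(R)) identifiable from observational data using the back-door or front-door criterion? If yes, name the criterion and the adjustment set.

P(G|do(R)): backdoor, adjust for ∅.

desc(R)\{R}={G,Z}; candidates ⊆ {A,B,C,E,H}.
∅: R⊥G given ∅ in G with R→· removed — back-door holds.
P(G|do(R)) = P(G|R) — no adjustment needed.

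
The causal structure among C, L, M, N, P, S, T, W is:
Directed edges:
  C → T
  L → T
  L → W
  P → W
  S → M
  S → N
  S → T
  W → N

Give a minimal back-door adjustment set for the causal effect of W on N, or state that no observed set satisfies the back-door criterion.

W→N: minimal back-door set ∅.

desc(W)\{W}={N}; candidates ⊆ {C,L,M,P,S,T}.
∅: W⊥N given ∅ in G with W→· removed — back-door holds.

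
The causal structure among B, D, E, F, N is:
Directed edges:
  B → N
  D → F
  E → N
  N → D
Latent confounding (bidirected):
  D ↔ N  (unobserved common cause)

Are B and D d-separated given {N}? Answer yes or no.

No — B and D are d-connected given {N}.

Bayes-Ball from B | {N} reaches {D,E,F}.
D ∈ reach(B|{N}) ⇒ B ⊥̸ D | {N}.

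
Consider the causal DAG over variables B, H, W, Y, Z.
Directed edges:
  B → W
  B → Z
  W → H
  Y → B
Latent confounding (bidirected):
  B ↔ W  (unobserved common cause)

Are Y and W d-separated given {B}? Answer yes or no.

Bayes-Ball from Y | {B} reaches {H,W}.
W ∈ reach(Y|{B}) ⇒ Y ⊥̸ W | {B}.

No — Y and W are d-connected given {B}.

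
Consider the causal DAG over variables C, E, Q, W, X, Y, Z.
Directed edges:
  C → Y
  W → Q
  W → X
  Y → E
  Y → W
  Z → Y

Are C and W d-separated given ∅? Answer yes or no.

Bayes-Ball from C | ∅ reaches {E,Q,W,X,Y}.
W ∈ reach(C|∅) ⇒ C ⊥̸ W | ∅.

No — C and W are d-connected given ∅.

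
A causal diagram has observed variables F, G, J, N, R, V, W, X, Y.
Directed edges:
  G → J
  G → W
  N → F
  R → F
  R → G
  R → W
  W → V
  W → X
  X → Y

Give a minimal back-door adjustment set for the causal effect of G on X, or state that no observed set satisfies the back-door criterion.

G→X: minimal back-door set {R}.

desc(G)\{G}={J,V,W,X,Y}; candidates ⊆ {F,N,R}.
size 0: {}; under {} G still reaches {F,R,V,W,X,Y} ∋ X.
{R}: G⊥X given {R} in G with G→· removed — back-door holds.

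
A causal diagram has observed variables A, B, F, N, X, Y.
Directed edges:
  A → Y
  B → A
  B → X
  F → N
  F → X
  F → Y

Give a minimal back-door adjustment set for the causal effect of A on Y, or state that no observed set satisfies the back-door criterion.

A→Y: minimal back-door set ∅.

desc(A)\{A}={Y}; candidates ⊆ {B,F,N,X}.
∅: A⊥Y given ∅ in G with A→· removed — back-door holds.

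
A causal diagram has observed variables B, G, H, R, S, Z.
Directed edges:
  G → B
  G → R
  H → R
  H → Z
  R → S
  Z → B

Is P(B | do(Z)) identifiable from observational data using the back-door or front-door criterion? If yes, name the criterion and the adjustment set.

desc(Z)\{Z}={B}; candidates ⊆ {G,H,R,S}.
∅: Z⊥B given ∅ in G with Z→· removed — back-door holds.
P(B|do(Z)) = P(B|Z) — no adjustment needed.

P(B|do(Z)): backdoor, adjust for ∅.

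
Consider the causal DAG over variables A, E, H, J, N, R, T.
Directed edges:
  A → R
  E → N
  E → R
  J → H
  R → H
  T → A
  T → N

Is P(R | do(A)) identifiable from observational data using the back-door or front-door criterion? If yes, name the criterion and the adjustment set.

P(R|do(A)): backdoor, adjust for ∅.

desc(A)\{A}={H,R}; candidates ⊆ {E,J,N,T}.
∅: A⊥R given ∅ in G with A→· removed — back-door holds.
P(R|do(A)) = P(R|A) — no adjustment needed.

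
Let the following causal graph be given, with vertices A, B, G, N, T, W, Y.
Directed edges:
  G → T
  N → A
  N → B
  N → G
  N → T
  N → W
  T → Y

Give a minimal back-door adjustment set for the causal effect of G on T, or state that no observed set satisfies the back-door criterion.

desc(G)\{G}={T,Y}; candidates ⊆ {A,B,N,W}.
size 0: {}; under {} G still reaches {A,B,N,T,W,Y} ∋ T.
{N}: G⊥T given {N} in G with G→· removed — back-door holds.

G→T: minimal back-door set {N}.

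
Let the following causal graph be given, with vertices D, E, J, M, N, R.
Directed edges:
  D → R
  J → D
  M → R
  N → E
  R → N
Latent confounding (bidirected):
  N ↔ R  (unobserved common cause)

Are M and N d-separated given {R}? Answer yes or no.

Bayes-Ball from M | {R} reaches {D,E,J,N}.
N ∈ reach(M|{R}) ⇒ M ⊥̸ N | {R}.

No — M and N are d-connected given {R}.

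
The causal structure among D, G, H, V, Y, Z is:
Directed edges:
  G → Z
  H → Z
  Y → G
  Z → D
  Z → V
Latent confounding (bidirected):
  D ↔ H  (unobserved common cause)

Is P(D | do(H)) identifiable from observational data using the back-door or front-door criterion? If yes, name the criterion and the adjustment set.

desc(H)\{H}={D,V,Z}; candidates ⊆ {G,Y}.
H↔D: latent back-door arc(s) into H.
size 0: {}; under {} H still reaches {D} ∋ D.
size 1: {G}, {Y}; under {G} H still reaches {D} ∋ D.
size 2: {G,Y}; under {G,Y} H still reaches {D} ∋ D.
H↔D cannot be blocked by any observed set — no back-door set.
{Z}: (i) intercepts every directed H→D path; (ii) no back-door H→{Z}; (iii) {H} blocks every back-door {Z}→D. Front-door holds.
P(D|do(H)) = Σ_{Z} P(Z|H) Σ_{H'} P(D|Z,H')P(H').

P(D|do(H)): frontdoor, adjust for {Z}.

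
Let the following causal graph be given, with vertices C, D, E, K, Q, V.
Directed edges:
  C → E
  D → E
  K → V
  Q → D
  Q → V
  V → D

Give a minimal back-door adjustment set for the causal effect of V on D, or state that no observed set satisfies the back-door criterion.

desc(V)\{V}={D,E}; candidates ⊆ {C,K,Q}.
size 0: {}; under {} V still reaches {D,E,K,Q} ∋ D.
{Q}: V⊥D given {Q} in G with V→· removed — back-door holds.

V→D: minimal back-door set {Q}.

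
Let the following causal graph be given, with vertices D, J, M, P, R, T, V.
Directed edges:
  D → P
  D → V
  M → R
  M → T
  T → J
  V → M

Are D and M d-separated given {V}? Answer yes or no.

Yes — D ⊥ M | {V}.

Bayes-Ball from D | {V} reaches {P}.
M ∉ reach(D|{V}) ⇒ D ⊥ M | {V}.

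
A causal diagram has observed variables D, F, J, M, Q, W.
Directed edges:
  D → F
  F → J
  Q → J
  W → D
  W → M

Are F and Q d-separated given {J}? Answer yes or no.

Bayes-Ball from F | {J} reaches {D,M,Q,W}.
Q ∈ reach(F|{J}) ⇒ F ⊥̸ Q | {J}.

No — F and Q are d-connected given {J}.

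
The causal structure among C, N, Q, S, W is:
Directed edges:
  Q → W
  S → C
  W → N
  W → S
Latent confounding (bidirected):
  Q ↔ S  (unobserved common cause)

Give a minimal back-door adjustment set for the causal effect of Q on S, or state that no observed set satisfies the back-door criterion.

desc(Q)\{Q}={C,N,S,W}; candidates ⊆ {—}.
Q↔S: latent back-door arc(s) into Q.
size 0: {}; under {} Q still reaches {C,S} ∋ S.
Q↔S cannot be blocked by any observed set — no back-door set.

Q→S: no observed back-door set.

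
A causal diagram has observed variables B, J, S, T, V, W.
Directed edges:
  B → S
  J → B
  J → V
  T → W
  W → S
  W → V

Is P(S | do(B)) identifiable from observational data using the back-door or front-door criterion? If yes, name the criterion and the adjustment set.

desc(B)\{B}={S}; candidates ⊆ {J,T,V,W}.
∅: B⊥S given ∅ in G with B→· removed — back-door holds.
P(S|do(B)) = P(S|B) — no adjustment needed.

P(S|do(B)): backdoor, adjust for ∅.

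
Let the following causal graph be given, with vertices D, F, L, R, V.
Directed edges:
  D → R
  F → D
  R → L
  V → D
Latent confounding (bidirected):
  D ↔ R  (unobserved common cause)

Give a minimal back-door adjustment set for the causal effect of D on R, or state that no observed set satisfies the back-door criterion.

desc(D)\{D}={L,R}; candidates ⊆ {F,V}.
D↔R: latent back-door arc(s) into D.
size 0: {}; under {} D still reaches {F,L,R,V} ∋ R.
size 1: {F}, {V}; under {F} D still reaches {L,R,V} ∋ R.
size 2: {F,V}; under {F,V} D still reaches {L,R} ∋ R.
D↔R cannot be blocked by any observed set — no back-door set.

D→R: no observed back-door set.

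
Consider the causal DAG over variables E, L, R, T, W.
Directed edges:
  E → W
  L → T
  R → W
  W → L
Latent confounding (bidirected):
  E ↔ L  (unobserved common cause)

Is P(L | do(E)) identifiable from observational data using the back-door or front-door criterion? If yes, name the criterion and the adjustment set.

P(L|do(E)): frontdoor, adjust for {W}.

desc(E)\{E}={L,T,W}; candidates ⊆ {R}.
E↔L: latent back-door arc(s) into E.
size 0: {}; under {} E still reaches {L,T} ∋ L.
size 1: {R}; under {R} E still reaches {L,T} ∋ L.
E↔L cannot be blocked by any observed set — no back-door set.
{W}: (i) intercepts every directed E→L path; (ii) no back-door E→{W}; (iii) {E} blocks every back-door {W}→L. Front-door holds.
P(L|do(E)) = Σ_{W} P(W|E) Σ_{E'} P(L|W,E')P(E').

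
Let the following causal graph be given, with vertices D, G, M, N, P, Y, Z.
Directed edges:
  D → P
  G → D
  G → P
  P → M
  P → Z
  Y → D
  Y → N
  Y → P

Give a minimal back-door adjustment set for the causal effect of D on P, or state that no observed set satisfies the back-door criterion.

D→P: minimal back-door set {G, Y}.

desc(D)\{D}={M,P,Z}; candidates ⊆ {G,N,Y}.
size 0: {}; under {} D still reaches {G,M,N,P,Y,Z} ∋ P.
size 1: {G}, {N}, {Y}; under {G} D still reaches {M,N,P,Y,Z} ∋ P.
{G,Y}: D⊥P given {G,Y} in G with D→· removed — back-door holds.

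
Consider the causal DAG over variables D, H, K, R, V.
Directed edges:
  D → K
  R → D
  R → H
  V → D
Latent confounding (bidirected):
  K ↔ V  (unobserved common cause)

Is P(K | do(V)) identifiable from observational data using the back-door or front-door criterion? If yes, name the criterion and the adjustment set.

P(K|do(V)): frontdoor, adjust for {D}.

desc(V)\{V}={D,K}; candidates ⊆ {H,R}.
V↔K: latent back-door arc(s) into V.
size 0: {}; under {} V still reaches {K} ∋ K.
size 1: {H}, {R}; under {H} V still reaches {K} ∋ K.
size 2: {H,R}; under {H,R} V still reaches {K} ∋ K.
V↔K cannot be blocked by any observed set — no back-door set.
{D}: (i) intercepts every directed V→K path; (ii) no back-door V→{D}; (iii) {V} blocks every back-door {D}→K. Front-door holds.
P(K|do(V)) = Σ_{D} P(D|V) Σ_{V'} P(K|D,V')P(V').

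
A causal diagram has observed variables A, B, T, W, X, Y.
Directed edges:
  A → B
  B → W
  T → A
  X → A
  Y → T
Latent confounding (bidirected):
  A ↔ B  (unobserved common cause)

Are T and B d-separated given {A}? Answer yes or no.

Bayes-Ball from T | {A} reaches {B,W,X,Y}.
B ∈ reach(T|{A}) ⇒ T ⊥̸ B | {A}.

No — T and B are d-connected given {A}.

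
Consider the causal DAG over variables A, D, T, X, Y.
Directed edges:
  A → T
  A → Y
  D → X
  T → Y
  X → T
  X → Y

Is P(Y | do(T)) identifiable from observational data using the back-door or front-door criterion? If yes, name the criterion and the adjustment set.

P(Y|do(T)): backdoor, adjust for {A, X}.

desc(T)\{T}={Y}; candidates ⊆ {A,D,X}.
size 0: {}; under {} T still reaches {A,D,X,Y} ∋ Y.
size 1: {A}, {D}, {X}; under {A} T still reaches {D,X,Y} ∋ Y.
{A,X}: T⊥Y given {A,X} in G with T→· removed — back-door holds.
P(Y|do(T)) = Σ_{A,X} P(Y|T,A,X)·P(A,X).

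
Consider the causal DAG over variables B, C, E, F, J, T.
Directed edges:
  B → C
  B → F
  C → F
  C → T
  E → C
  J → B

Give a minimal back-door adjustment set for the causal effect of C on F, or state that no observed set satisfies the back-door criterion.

desc(C)\{C}={F,T}; candidates ⊆ {B,E,J}.
size 0: {}; under {} C still reaches {B,E,F,J} ∋ F.
{B}: C⊥F given {B} in G with C→· removed — back-door holds.

C→F: minimal back-door set {B}.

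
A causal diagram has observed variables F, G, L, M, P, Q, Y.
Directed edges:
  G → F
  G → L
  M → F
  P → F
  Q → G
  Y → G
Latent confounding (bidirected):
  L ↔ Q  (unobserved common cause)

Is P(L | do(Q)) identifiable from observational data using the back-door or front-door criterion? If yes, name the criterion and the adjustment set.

desc(Q)\{Q}={F,G,L}; candidates ⊆ {M,P,Y}.
Q↔L: latent back-door arc(s) into Q.
size 0: {}; under {} Q still reaches {L} ∋ L.
size 1: {M}, {P}, {Y}; under {M} Q still reaches {L} ∋ L.
size 2: {M,P}, {M,Y}, {P,Y}; under {M,P} Q still reaches {L} ∋ L.
Q↔L cannot be blocked by any observed set — no back-door set.
{G}: (i) intercepts every directed Q→L path; (ii) no back-door Q→{G}; (iii) {Q} blocks every back-door {G}→L. Front-door holds.
P(L|do(Q)) = Σ_{G} P(G|Q) Σ_{Q'} P(L|G,Q')P(Q').

P(L|do(Q)): frontdoor, adjust for {G}.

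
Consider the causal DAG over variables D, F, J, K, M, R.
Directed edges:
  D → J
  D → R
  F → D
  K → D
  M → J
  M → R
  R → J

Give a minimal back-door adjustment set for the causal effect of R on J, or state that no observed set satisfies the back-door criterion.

desc(R)\{R}={J}; candidates ⊆ {D,F,K,M}.
size 0: {}; under {} R still reaches {D,F,J,K,M} ∋ J.
size 1: {D}, {F}, {K} …(+1); under {D} R still reaches {J,M} ∋ J.
{D,M}: R⊥J given {D,M} in G with R→· removed — back-door holds.

R→J: minimal back-door set {D, M}.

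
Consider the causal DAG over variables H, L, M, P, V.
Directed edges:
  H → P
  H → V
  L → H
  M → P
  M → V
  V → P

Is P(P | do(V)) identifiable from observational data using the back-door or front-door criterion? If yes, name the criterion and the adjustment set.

P(P|do(V)): backdoor, adjust for {H, M}.

desc(V)\{V}={P}; candidates ⊆ {H,L,M}.
size 0: {}; under {} V still reaches {H,L,M,P} ∋ P.
size 1: {H}, {L}, {M}; under {H} V still reaches {M,P} ∋ P.
{H,M}: V⊥P given {H,M} in G with V→· removed — back-door holds.
P(P|do(V)) = Σ_{H,M} P(P|V,H,M)·P(H,M).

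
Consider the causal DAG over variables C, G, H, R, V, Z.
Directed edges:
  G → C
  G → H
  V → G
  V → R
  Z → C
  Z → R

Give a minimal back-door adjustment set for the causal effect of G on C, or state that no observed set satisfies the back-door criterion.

desc(G)\{G}={C,H}; candidates ⊆ {R,V,Z}.
∅: G⊥C given ∅ in G with G→· removed — back-door holds.

G→C: minimal back-door set ∅.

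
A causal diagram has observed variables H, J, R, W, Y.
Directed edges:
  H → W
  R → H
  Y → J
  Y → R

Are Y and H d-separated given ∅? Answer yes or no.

Bayes-Ball from Y | ∅ reaches {H,J,R,W}.
H ∈ reach(Y|∅) ⇒ Y ⊥̸ H | ∅.

No — Y and H are d-connected given ∅.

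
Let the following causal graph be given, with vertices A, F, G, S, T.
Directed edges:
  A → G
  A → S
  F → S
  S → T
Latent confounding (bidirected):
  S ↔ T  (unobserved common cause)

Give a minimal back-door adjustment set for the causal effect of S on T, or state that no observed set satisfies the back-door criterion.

S→T: no observed back-door set.

desc(S)\{S}={T}; candidates ⊆ {A,F,G}.
S↔T: latent back-door arc(s) into S.
size 0: {}; under {} S still reaches {A,F,G,T} ∋ T.
size 1: {A}, {F}, {G}; under {A} S still reaches {F,T} ∋ T.
size 2: {A,F}, {A,G}, {F,G}; under {A,F} S still reaches {T} ∋ T.
S↔T cannot be blocked by any observed set — no back-door set.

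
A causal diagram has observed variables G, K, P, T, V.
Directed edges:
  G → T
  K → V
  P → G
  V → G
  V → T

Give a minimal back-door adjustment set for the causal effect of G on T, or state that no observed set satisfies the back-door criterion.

G→T: minimal back-door set {V}.

desc(G)\{G}={T}; candidates ⊆ {K,P,V}.
size 0: {}; under {} G still reaches {K,P,T,V} ∋ T.
{V}: G⊥T given {V} in G with G→· removed — back-door holds.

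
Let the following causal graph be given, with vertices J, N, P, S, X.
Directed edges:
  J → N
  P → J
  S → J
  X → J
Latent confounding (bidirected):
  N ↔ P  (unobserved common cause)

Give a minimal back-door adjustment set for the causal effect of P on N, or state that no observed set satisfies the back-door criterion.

P→N: no observed back-door set.

desc(P)\{P}={J,N}; candidates ⊆ {S,X}.
P↔N: latent back-door arc(s) into P.
size 0: {}; under {} P still reaches {N} ∋ N.
size 1: {S}, {X}; under {S} P still reaches {N} ∋ N.
size 2: {S,X}; under {S,X} P still reaches {N} ∋ N.
P↔N cannot be blocked by any observed set — no back-door set.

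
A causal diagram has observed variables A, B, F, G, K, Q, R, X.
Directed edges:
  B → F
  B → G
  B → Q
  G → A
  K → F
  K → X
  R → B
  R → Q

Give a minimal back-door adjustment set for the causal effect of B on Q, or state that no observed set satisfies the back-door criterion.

B→Q: minimal back-door set {R}.

desc(B)\{B}={A,F,G,Q}; candidates ⊆ {K,R,X}.
size 0: {}; under {} B still reaches {Q,R} ∋ Q.
{R}: B⊥Q given {R} in G with B→· removed — back-door holds.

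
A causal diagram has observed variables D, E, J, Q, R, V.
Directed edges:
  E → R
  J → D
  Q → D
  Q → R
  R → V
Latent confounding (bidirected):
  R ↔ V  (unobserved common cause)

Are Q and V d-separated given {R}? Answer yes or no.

No — Q and V are d-connected given {R}.

Bayes-Ball from Q | {R} reaches {D,E,V}.
V ∈ reach(Q|{R}) ⇒ Q ⊥̸ V | {R}.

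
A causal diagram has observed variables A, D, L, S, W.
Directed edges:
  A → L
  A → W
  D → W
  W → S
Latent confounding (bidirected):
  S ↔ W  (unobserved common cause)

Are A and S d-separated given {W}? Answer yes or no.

Bayes-Ball from A | {W} reaches {D,L,S}.
S ∈ reach(A|{W}) ⇒ A ⊥̸ S | {W}.

No — A and S are d-connected given {W}.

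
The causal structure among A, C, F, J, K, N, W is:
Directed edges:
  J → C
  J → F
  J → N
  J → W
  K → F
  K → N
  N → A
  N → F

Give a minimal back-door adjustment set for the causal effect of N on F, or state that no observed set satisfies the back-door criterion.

desc(N)\{N}={A,F}; candidates ⊆ {C,J,K,W}.
size 0: {}; under {} N still reaches {C,F,J,K,W} ∋ F.
size 1: {C}, {J}, {K} …(+1); under {C} N still reaches {F,J,K,W} ∋ F.
{J,K}: N⊥F given {J,K} in G with N→· removed — back-door holds.

N→F: minimal back-door set {J, K}.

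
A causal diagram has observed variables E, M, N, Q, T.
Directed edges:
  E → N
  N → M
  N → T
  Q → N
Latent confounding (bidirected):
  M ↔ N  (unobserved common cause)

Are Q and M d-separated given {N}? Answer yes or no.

Bayes-Ball from Q | {N} reaches {E,M}.
M ∈ reach(Q|{N}) ⇒ Q ⊥̸ M | {N}.

No — Q and M are d-connected given {N}.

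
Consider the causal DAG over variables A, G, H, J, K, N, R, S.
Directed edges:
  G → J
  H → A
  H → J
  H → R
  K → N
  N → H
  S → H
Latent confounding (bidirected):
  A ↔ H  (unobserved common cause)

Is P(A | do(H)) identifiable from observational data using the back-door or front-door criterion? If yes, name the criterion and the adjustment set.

desc(H)\{H}={A,J,R}; candidates ⊆ {G,K,N,S}.
H↔A: latent back-door arc(s) into H.
size 0: {}; under {} H still reaches {A,K,N,S} ∋ A.
size 1: {G}, {K}, {N} …(+1); under {G} H still reaches {A,K,N,S} ∋ A.
size 2: {G,K}, {G,N}, {G,S} …(+3); under {G,K} H still reaches {A,N,S} ∋ A.
H↔A cannot be blocked by any observed set — no back-door set.
No mediator lies on a directed H→…→A path.
Neither criterion identifies P(A|do(H)) in this graph.

P(A|do(H)): not identifiable (no BD/FD set).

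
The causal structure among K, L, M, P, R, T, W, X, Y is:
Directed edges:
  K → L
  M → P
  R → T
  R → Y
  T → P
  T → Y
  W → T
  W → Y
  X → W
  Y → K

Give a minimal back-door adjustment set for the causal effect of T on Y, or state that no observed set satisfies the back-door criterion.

T→Y: minimal back-door set {R, W}.

desc(T)\{T}={K,L,P,Y}; candidates ⊆ {M,R,W,X}.
size 0: {}; under {} T still reaches {K,L,R,W,X,Y} ∋ Y.
size 1: {M}, {R}, {W} …(+1); under {M} T still reaches {K,L,R,W,X,Y} ∋ Y.
{R,W}: T⊥Y given {R,W} in G with T→· removed — back-door holds.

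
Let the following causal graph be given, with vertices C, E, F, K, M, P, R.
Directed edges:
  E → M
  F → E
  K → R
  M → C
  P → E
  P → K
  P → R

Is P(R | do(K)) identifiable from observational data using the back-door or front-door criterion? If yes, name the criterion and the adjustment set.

P(R|do(K)): backdoor, adjust for {P}.

desc(K)\{K}={R}; candidates ⊆ {C,E,F,M,P}.
size 0: {}; under {} K still reaches {C,E,M,P,R} ∋ R.
{P}: K⊥R given {P} in G with K→· removed — back-door holds.
P(R|do(K)) = Σ_{P} P(R|K,P)·P(P).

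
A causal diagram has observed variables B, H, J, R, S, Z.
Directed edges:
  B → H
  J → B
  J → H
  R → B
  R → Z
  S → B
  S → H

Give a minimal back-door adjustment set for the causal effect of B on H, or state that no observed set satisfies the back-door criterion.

B→H: minimal back-door set {J, S}.

desc(B)\{B}={H}; candidates ⊆ {J,R,S,Z}.
size 0: {}; under {} B still reaches {H,J,R,S,Z} ∋ H.
size 1: {J}, {R}, {S} …(+1); under {J} B still reaches {H,R,S,Z} ∋ H.
{J,S}: B⊥H given {J,S} in G with B→· removed — back-door holds.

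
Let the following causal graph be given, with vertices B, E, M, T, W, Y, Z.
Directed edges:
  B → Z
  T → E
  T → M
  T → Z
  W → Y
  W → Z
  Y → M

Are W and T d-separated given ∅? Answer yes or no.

Yes — W ⊥ T | ∅.

Bayes-Ball from W | ∅ reaches {M,Y,Z}.
T ∉ reach(W|∅) ⇒ W ⊥ T | ∅.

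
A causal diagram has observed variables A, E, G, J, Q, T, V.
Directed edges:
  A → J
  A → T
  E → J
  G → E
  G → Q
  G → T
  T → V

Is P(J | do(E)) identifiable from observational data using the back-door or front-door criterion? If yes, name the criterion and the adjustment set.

P(J|do(E)): backdoor, adjust for ∅.

desc(E)\{E}={J}; candidates ⊆ {A,G,Q,T,V}.
∅: E⊥J given ∅ in G with E→· removed — back-door holds.
P(J|do(E)) = P(J|E) — no adjustment needed.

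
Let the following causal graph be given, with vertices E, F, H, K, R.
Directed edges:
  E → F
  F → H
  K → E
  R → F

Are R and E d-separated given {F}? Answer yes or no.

Bayes-Ball from R | {F} reaches {E,K}.
E ∈ reach(R|{F}) ⇒ R ⊥̸ E | {F}.

No — R and E are d-connected given {F}.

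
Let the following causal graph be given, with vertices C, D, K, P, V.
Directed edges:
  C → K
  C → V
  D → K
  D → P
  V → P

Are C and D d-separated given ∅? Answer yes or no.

Yes — C ⊥ D | ∅.

Bayes-Ball from C | ∅ reaches {K,P,V}.
D ∉ reach(C|∅) ⇒ C ⊥ D | ∅.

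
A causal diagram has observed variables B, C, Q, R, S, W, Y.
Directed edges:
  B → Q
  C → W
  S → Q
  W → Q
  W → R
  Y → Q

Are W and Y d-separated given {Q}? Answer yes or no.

Bayes-Ball from W | {Q} reaches {B,C,R,S,Y}.
Y ∈ reach(W|{Q}) ⇒ W ⊥̸ Y | {Q}.

No — W and Y are d-connected given {Q}.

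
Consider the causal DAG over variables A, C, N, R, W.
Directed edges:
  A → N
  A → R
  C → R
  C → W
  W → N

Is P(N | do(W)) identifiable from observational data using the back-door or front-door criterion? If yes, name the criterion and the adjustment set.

desc(W)\{W}={N}; candidates ⊆ {A,C,R}.
∅: W⊥N given ∅ in G with W→· removed — back-door holds.
P(N|do(W)) = P(N|W) — no adjustment needed.

P(N|do(W)): backdoor, adjust for ∅.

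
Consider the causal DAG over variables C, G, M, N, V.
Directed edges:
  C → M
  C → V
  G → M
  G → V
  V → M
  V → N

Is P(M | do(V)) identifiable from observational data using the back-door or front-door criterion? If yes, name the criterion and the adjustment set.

desc(V)\{V}={M,N}; candidates ⊆ {C,G}.
size 0: {}; under {} V still reaches {C,G,M} ∋ M.
size 1: {C}, {G}; under {C} V still reaches {G,M} ∋ M.
{C,G}: V⊥M given {C,G} in G with V→· removed — back-door holds.
P(M|do(V)) = Σ_{C,G} P(M|V,C,G)·P(C,G).

P(M|do(V)): backdoor, adjust for {C, G}.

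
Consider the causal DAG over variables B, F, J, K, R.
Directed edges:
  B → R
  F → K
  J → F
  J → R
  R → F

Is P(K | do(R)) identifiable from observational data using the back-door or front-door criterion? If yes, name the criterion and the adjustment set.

P(K|do(R)): backdoor, adjust for {J}.

desc(R)\{R}={F,K}; candidates ⊆ {B,J}.
size 0: {}; under {} R still reaches {B,F,J,K} ∋ K.
{J}: R⊥K given {J} in G with R→· removed — back-door holds.
P(K|do(R)) = Σ_{J} P(K|R,J)·P(J).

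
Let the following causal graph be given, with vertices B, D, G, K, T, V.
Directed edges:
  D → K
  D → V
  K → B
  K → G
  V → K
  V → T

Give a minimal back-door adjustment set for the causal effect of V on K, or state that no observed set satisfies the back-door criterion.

V→K: minimal back-door set {D}.

desc(V)\{V}={B,G,K,T}; candidates ⊆ {D}.
size 0: {}; under {} V still reaches {B,D,G,K} ∋ K.
{D}: V⊥K given {D} in G with V→· removed — back-door holds.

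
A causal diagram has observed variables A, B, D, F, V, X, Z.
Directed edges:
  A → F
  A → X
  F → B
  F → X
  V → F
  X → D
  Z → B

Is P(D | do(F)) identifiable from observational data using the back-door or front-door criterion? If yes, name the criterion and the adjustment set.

P(D|do(F)): backdoor, adjust for {A}.

desc(F)\{F}={B,D,X}; candidates ⊆ {A,V,Z}.
size 0: {}; under {} F still reaches {A,D,V,X} ∋ D.
{A}: F⊥D given {A} in G with F→· removed — back-door holds.
P(D|do(F)) = Σ_{A} P(D|F,A)·P(A).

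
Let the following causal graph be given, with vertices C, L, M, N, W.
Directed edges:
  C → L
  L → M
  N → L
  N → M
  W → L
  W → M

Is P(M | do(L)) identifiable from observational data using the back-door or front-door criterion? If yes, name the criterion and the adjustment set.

P(M|do(L)): backdoor, adjust for {N, W}.

desc(L)\{L}={M}; candidates ⊆ {C,N,W}.
size 0: {}; under {} L still reaches {C,M,N,W} ∋ M.
size 1: {C}, {N}, {W}; under {C} L still reaches {M,N,W} ∋ M.
{N,W}: L⊥M given {N,W} in G with L→· removed — back-door holds.
P(M|do(L)) = Σ_{N,W} P(M|L,N,W)·P(N,W).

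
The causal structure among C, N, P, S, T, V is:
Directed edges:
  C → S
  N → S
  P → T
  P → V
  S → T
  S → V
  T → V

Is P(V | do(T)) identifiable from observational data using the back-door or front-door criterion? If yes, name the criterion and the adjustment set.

desc(T)\{T}={V}; candidates ⊆ {C,N,P,S}.
size 0: {}; under {} T still reaches {C,N,P,S,V} ∋ V.
size 1: {C}, {N}, {P} …(+1); under {C} T still reaches {N,P,S,V} ∋ V.
{P,S}: T⊥V given {P,S} in G with T→· removed — back-door holds.
P(V|do(T)) = Σ_{P,S} P(V|T,P,S)·P(P,S).

P(V|do(T)): backdoor, adjust for {P, S}.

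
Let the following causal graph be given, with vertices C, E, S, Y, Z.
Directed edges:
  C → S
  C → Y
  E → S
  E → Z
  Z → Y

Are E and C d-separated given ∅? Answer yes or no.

Bayes-Ball from E | ∅ reaches {S,Y,Z}.
C ∉ reach(E|∅) ⇒ E ⊥ C | ∅.

Yes — E ⊥ C | ∅.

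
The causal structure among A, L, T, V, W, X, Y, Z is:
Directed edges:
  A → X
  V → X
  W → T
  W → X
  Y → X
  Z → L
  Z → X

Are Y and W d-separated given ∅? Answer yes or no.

Bayes-Ball from Y | ∅ reaches {X}.
W ∉ reach(Y|∅) ⇒ Y ⊥ W | ∅.

Yes — Y ⊥ W | ∅.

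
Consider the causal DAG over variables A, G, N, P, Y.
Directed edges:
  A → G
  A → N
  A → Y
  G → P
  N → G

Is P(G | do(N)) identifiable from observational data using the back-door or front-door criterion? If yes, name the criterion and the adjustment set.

P(G|do(N)): backdoor, adjust for {A}.

desc(N)\{N}={G,P}; candidates ⊆ {A,Y}.
size 0: {}; under {} N still reaches {A,G,P,Y} ∋ G.
{A}: N⊥G given {A} in G with N→· removed — back-door holds.
P(G|do(N)) = Σ_{A} P(G|N,A)·P(A).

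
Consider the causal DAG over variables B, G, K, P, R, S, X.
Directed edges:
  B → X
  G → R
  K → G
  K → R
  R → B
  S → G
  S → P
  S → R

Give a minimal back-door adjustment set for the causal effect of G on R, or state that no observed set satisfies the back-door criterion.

desc(G)\{G}={B,R,X}; candidates ⊆ {K,P,S}.
size 0: {}; under {} G still reaches {B,K,P,R,S,X} ∋ R.
size 1: {K}, {P}, {S}; under {K} G still reaches {B,P,R,S,X} ∋ R.
{K,S}: G⊥R given {K,S} in G with G→· removed — back-door holds.

G→R: minimal back-door set {K, S}.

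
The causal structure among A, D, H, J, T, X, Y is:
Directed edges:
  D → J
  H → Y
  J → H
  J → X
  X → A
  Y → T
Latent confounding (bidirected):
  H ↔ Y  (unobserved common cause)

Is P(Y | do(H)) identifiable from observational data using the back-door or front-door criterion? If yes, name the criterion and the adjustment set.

desc(H)\{H}={T,Y}; candidates ⊆ {A,D,J,X}.
H↔Y: latent back-door arc(s) into H.
size 0: {}; under {} H still reaches {A,D,J,T,X,Y} ∋ Y.
size 1: {A}, {D}, {J} …(+1); under {A} H still reaches {D,J,T,X,Y} ∋ Y.
size 2: {A,D}, {A,J}, {A,X} …(+3); under {A,D} H still reaches {J,T,X,Y} ∋ Y.
H↔Y cannot be blocked by any observed set — no back-door set.
No mediator lies on a directed H→…→Y path.
Neither criterion identifies P(Y|do(H)) in this graph.

P(Y|do(H)): not identifiable (no BD/FD set).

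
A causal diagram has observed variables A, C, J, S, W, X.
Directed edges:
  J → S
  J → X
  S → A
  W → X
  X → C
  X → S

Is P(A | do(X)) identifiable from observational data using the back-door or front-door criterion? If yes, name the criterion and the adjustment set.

desc(X)\{X}={A,C,S}; candidates ⊆ {J,W}.
size 0: {}; under {} X still reaches {A,J,S,W} ∋ A.
{J}: X⊥A given {J} in G with X→· removed — back-door holds.
P(A|do(X)) = Σ_{J} P(A|X,J)·P(J).

P(A|do(X)): backdoor, adjust for {J}.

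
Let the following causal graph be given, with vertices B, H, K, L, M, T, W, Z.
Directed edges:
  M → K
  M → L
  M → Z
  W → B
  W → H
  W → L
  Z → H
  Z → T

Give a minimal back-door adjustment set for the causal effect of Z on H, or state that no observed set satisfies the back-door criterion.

desc(Z)\{Z}={H,T}; candidates ⊆ {B,K,L,M,W}.
∅: Z⊥H given ∅ in G with Z→· removed — back-door holds.

Z→H: minimal back-door set ∅.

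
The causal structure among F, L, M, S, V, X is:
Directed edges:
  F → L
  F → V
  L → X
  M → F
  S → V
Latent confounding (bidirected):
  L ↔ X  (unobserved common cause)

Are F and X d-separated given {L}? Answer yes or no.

No — F and X are d-connected given {L}.

Bayes-Ball from F | {L} reaches {M,V,X}.
X ∈ reach(F|{L}) ⇒ F ⊥̸ X | {L}.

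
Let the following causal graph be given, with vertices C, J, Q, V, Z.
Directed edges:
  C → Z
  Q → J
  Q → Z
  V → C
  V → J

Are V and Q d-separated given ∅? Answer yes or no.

Yes — V ⊥ Q | ∅.

Bayes-Ball from V | ∅ reaches {C,J,Z}.
Q ∉ reach(V|∅) ⇒ V ⊥ Q | ∅.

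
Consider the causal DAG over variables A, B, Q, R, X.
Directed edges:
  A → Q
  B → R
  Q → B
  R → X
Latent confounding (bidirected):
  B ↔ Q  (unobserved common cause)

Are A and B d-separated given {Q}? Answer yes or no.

No — A and B are d-connected given {Q}.

Bayes-Ball from A | {Q} reaches {B,R,X}.
B ∈ reach(A|{Q}) ⇒ A ⊥̸ B | {Q}.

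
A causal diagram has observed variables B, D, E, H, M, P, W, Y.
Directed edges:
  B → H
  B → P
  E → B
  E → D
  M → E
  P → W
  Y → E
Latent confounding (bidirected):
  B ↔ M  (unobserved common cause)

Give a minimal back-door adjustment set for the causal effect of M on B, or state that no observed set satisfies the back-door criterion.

M→B: no observed back-door set.

desc(M)\{M}={B,D,E,H,P,W}; candidates ⊆ {Y}.
M↔B: latent back-door arc(s) into M.
size 0: {}; under {} M still reaches {B,H,P,W} ∋ B.
size 1: {Y}; under {Y} M still reaches {B,H,P,W} ∋ B.
M↔B cannot be blocked by any observed set — no back-door set.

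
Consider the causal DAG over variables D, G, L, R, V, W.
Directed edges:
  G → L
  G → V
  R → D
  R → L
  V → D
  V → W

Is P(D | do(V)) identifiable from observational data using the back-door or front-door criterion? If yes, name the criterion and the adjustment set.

P(D|do(V)): backdoor, adjust for ∅.

desc(V)\{V}={D,W}; candidates ⊆ {G,L,R}.
∅: V⊥D given ∅ in G with V→· removed — back-door holds.
P(D|do(V)) = P(D|V) — no adjustment needed.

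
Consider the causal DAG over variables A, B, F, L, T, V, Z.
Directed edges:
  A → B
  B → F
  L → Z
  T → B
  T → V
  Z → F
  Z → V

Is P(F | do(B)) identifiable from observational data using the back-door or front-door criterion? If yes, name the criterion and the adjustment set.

P(F|do(B)): backdoor, adjust for ∅.

desc(B)\{B}={F}; candidates ⊆ {A,L,T,V,Z}.
∅: B⊥F given ∅ in G with B→· removed — back-door holds.
P(F|do(B)) = P(F|B) — no adjustment needed.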